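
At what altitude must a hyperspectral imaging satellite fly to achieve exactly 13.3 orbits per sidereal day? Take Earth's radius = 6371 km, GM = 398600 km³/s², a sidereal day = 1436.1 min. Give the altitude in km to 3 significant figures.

Required period T = 86166 / 13.3 = 6478.6 s.
From T = 2π√(a³/μ): a = (μ T²/4π²)^(1/3) = (398600 × 6478.6² / 4π²)^(1/3) = 7511 km.
Altitude h = a − R = 7511 − 6371 = 1140 km.

1140 km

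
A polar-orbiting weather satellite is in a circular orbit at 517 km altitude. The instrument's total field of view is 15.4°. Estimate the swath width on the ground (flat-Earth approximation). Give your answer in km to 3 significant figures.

Half-angle = 15.4°/2 = 7.7°.
Swath width ≈ 2h·tan(θ/2) = 2 × 517 × tan(7.7°) = 139.8 km.

140 km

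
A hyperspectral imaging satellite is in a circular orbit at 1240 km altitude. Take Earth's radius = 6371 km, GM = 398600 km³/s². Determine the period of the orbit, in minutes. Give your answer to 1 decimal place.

Semi-major axis a = 6371 + 1240 = 7611 km. Period T = 2π√(a³/μ) = 2π√(7611³/398600) = 6608.1 s = 110.13 min.

110.1 min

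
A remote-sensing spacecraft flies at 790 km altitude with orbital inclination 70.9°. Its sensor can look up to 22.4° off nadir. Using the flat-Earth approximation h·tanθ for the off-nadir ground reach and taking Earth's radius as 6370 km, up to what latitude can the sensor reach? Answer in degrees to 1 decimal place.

73.8°

For a prograde orbit the ground track reaches latitude ±i = ±70.9°.
Sensor half-swath on the ground ≈ 790·tan(22.4°) = 326 km = 2.93° of latitude.
Maximum observable latitude ≈ 70.9 + 2.93 = 73.8°.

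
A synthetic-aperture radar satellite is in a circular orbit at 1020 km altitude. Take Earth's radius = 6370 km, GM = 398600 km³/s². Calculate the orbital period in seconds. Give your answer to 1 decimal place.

Semi-major axis a = 6370 + 1020 = 7390 km. Period T = 2π√(a³/μ) = 2π√(7390³/398600) = 6322.3 s = 105.37 min.

6322.3 seconds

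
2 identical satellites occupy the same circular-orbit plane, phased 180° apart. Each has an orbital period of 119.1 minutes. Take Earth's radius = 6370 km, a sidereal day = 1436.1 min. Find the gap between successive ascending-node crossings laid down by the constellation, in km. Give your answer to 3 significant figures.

1660 km

T = 119.1 min = 7146.0 s.
Single-satellite node shift = (7146.0/86166) × 360° = 29.86°.
With 2 satellites evenly phased, successive equator crossings are 29.86/2 = 14.928° apart.
That is 14.928 × 111.2 = 1660 km at the equator.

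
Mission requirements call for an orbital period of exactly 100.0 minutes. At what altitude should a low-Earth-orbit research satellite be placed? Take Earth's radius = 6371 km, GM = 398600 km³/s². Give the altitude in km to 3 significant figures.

T = 100.0 min = 6000.0 s.
From T = 2π√(a³/μ): a = (μ T²/4π²)^(1/3) = (398600 × 6000.0² / 4π²)^(1/3) = 7137 km.
Altitude h = a − R = 7137 − 6371 = 766 km.

766 km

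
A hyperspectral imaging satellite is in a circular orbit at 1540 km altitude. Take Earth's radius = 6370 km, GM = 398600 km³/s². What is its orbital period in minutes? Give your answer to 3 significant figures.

Semi-major axis a = 6370 + 1540 = 7910 km. Period T = 2π√(a³/μ) = 2π√(7910³/398600) = 7001.3 s = 116.69 min.

117 min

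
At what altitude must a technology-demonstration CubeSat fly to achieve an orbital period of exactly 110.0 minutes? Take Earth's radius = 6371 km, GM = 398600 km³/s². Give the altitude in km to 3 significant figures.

T = 110.0 min = 6600.0 s.
From T = 2π√(a³/μ): a = (μ T²/4π²)^(1/3) = (398600 × 6600.0² / 4π²)^(1/3) = 7605 km.
Altitude h = a − R = 7605 − 6371 = 1234 km.

1230 km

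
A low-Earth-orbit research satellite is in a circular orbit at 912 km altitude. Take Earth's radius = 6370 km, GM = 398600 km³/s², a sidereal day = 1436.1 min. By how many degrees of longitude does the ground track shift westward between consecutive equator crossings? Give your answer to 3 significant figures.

Semi-major axis a = 6370 + 912 = 7282 km. Period T = 2π√(a³/μ) = 2π√(7282³/398600) = 6184.3 s = 103.07 min.
During one orbit Earth rotates (6184.3 / 86166) × 360° = 25.84°.

25.8°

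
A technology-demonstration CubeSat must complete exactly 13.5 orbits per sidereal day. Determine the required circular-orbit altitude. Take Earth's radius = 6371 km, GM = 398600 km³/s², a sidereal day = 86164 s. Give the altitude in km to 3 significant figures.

Required period T = 86164 / 13.5 = 6382.5 s.
From T = 2π√(a³/μ): a = (μ T²/4π²)^(1/3) = (398600 × 6382.5² / 4π²)^(1/3) = 7437 km.
Altitude h = a − R = 7437 − 6371 = 1066 km.

1070 km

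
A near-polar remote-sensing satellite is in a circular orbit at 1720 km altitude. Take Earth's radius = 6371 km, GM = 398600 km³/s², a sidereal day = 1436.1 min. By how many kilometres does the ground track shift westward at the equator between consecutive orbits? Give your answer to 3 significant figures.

Semi-major axis a = 6371 + 1720 = 8091 km. Period T = 2π√(a³/μ) = 2π√(8091³/398600) = 7242.9 s = 120.72 min.
During one orbit Earth rotates (7242.9 / 86166) × 360° = 30.26°.
At the equator that is 30.26° × (2π·6371/360) km/° = 30.26 × 111.2 = 3365 km.

3360 km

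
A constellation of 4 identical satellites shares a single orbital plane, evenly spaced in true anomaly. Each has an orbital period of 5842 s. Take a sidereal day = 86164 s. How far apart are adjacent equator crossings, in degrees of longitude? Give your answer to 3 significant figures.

6.10°

Single-satellite node shift = (5842.0/86164) × 360° = 24.41°.
With 4 satellites evenly phased, successive equator crossings are 24.41/4 = 6.102° apart.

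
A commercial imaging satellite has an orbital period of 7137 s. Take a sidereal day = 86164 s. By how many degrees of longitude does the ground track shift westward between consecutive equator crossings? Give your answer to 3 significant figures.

29.8°

During one orbit Earth rotates (7137.0 / 86164) × 360° = 29.82°.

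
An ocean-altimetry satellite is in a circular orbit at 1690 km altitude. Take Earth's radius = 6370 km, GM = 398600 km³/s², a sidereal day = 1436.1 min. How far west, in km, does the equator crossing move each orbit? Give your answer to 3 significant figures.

3350 km

Semi-major axis a = 6370 + 1690 = 8060 km. Period T = 2π√(a³/μ) = 2π√(8060³/398600) = 7201.3 s = 120.02 min.
During one orbit Earth rotates (7201.3 / 86166) × 360° = 30.09°.
At the equator that is 30.09° × (2π·6370/360) km/° = 30.09 × 111.2 = 3345 km.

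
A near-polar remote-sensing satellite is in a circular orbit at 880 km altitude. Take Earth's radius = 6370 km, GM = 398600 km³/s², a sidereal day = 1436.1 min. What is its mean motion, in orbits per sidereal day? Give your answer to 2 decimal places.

14.03

Semi-major axis a = 6370 + 880 = 7250 km. Period T = 2π√(a³/μ) = 2π√(7250³/398600) = 6143.5 s = 102.39 min.
Orbits per sidereal day = 86166 / 6143.5 = 14.025.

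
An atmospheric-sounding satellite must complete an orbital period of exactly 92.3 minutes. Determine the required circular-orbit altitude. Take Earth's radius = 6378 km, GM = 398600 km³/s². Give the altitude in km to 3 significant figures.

T = 92.3 min = 5538.0 s.
From T = 2π√(a³/μ): a = (μ T²/4π²)^(1/3) = (398600 × 5538.0² / 4π²)^(1/3) = 6765 km.
Altitude h = a − R = 6765 − 6378 = 387 km.

387 km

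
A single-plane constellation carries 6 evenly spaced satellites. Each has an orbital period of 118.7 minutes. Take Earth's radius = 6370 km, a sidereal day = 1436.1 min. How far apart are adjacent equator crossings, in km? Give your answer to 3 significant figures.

T = 118.7 min = 7122.0 s.
Single-satellite node shift = (7122.0/86166) × 360° = 29.76°.
With 6 satellites evenly phased, successive equator crossings are 29.76/6 = 4.959° apart.
That is 4.959 × 111.2 = 551 km at the equator.

551 km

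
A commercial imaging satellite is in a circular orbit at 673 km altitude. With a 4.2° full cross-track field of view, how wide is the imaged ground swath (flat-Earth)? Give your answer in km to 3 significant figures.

49.4 km

Half-angle = 4.2°/2 = 2.1°.
Swath width ≈ 2h·tan(θ/2) = 2 × 673 × tan(2.1°) = 49.4 km.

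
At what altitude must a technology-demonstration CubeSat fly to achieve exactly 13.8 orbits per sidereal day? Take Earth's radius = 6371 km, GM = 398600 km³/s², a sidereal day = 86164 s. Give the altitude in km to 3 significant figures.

Required period T = 86164 / 13.8 = 6243.8 s.
From T = 2π√(a³/μ): a = (μ T²/4π²)^(1/3) = (398600 × 6243.8² / 4π²)^(1/3) = 7329 km.
Altitude h = a − R = 7329 − 6371 = 958 km.

958 km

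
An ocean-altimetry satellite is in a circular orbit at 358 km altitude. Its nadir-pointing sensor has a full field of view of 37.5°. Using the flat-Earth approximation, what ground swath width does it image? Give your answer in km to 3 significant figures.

243 km

Half-angle = 37.5°/2 = 18.75°.
Swath width ≈ 2h·tan(θ/2) = 2 × 358 × tan(18.75°) = 243.0 km.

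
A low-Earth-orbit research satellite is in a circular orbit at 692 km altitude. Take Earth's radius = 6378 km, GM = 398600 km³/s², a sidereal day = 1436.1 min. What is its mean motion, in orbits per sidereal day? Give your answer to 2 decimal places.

14.56

Semi-major axis a = 6378 + 692 = 7070 km. Period T = 2π√(a³/μ) = 2π√(7070³/398600) = 5916.2 s = 98.60 min.
Orbits per sidereal day = 86166 / 5916.2 = 14.565.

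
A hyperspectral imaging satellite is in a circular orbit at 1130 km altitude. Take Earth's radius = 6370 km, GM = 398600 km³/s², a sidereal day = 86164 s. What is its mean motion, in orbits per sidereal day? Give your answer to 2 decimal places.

Semi-major axis a = 6370 + 1130 = 7500 km. Period T = 2π√(a³/μ) = 2π√(7500³/398600) = 6464.0 s = 107.73 min.
Orbits per sidereal day = 86164 / 6464.0 = 13.330.

13.33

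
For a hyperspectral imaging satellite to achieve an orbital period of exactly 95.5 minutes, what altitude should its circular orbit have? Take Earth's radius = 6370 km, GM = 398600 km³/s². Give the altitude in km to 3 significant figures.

551 km

T = 95.5 min = 5730.0 s.
From T = 2π√(a³/μ): a = (μ T²/4π²)^(1/3) = (398600 × 5730.0² / 4π²)^(1/3) = 6921 km.
Altitude h = a − R = 6921 − 6370 = 551 km.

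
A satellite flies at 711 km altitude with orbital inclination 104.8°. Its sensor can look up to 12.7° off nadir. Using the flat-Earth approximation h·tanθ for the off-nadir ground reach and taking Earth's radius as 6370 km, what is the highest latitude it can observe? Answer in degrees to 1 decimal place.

76.6°

Retrograde orbit: the ground track reaches ±(180° − i) = ±(180 − 104.8) = ±75.2°.
Sensor half-swath on the ground ≈ 711·tan(12.7°) = 160 km = 1.44° of latitude.
Maximum observable latitude ≈ 75.2 + 1.44 = 76.6°.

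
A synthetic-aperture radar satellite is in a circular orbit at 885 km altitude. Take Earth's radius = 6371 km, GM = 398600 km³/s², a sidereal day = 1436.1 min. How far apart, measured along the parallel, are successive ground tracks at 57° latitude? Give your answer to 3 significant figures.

1560 km

Semi-major axis a = 6371 + 885 = 7256 km. Period T = 2π√(a³/μ) = 2π√(7256³/398600) = 6151.2 s = 102.52 min.
Node shift per orbit = (6151.2/86166) × 360° = 25.70°.
Equatorial spacing = 25.70 × 111.2 km/° = 2858 km.
At 57° latitude, spacing = 2858 × cos(57°) = 1556 km.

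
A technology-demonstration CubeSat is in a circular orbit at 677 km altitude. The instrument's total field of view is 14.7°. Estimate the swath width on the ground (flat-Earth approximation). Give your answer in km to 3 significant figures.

Half-angle = 14.7°/2 = 7.35°.
Swath width ≈ 2h·tan(θ/2) = 2 × 677 × tan(7.35°) = 174.7 km.

175 km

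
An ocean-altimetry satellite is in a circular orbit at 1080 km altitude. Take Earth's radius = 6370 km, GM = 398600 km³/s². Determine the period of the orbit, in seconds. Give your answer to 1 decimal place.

Semi-major axis a = 6370 + 1080 = 7450 km. Period T = 2π√(a³/μ) = 2π√(7450³/398600) = 6399.5 s = 106.66 min.

6399.5 seconds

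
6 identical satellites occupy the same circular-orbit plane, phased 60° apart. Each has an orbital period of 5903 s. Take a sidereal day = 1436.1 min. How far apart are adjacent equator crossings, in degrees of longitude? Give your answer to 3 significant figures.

4.11°

Single-satellite node shift = (5903.0/86166) × 360° = 24.66°.
With 6 satellites evenly phased, successive equator crossings are 24.66/6 = 4.110° apart.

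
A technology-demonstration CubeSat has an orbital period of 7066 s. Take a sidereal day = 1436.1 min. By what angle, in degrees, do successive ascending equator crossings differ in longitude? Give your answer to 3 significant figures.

During one orbit Earth rotates (7066.0 / 86166) × 360° = 29.52°.

29.5°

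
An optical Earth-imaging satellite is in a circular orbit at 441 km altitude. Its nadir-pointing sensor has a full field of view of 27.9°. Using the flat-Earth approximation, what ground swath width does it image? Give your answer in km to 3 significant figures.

219 km

Half-angle = 27.9°/2 = 13.95°.
Swath width ≈ 2h·tan(θ/2) = 2 × 441 × tan(13.95°) = 219.1 km.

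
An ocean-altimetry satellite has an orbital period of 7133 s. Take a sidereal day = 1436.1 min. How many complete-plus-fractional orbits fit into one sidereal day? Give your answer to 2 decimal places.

Orbits per sidereal day = 86166 / 7133.0 = 12.080.

12.08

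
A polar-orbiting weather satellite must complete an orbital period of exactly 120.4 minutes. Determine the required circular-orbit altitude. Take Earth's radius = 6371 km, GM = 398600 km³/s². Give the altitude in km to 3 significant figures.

T = 120.4 min = 7224.0 s.
From T = 2π√(a³/μ): a = (μ T²/4π²)^(1/3) = (398600 × 7224.0² / 4π²)^(1/3) = 8077 km.
Altitude h = a − R = 8077 − 6371 = 1706 km.

1710 km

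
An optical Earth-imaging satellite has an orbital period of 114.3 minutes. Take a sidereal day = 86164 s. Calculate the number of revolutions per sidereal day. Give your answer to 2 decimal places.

T = 114.3 min = 6858.0 s.
Orbits per sidereal day = 86164 / 6858.0 = 12.564.

12.56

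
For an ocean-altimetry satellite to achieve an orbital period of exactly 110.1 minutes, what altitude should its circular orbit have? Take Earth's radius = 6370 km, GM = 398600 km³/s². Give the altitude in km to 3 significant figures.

1240 km

T = 110.1 min = 6606.0 s.
From T = 2π√(a³/μ): a = (μ T²/4π²)^(1/3) = (398600 × 6606.0² / 4π²)^(1/3) = 7609 km.
Altitude h = a − R = 7609 − 6370 = 1239 km.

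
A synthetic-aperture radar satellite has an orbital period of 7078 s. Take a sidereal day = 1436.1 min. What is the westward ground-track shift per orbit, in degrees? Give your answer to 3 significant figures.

During one orbit Earth rotates (7078.0 / 86166) × 360° = 29.57°.

29.6°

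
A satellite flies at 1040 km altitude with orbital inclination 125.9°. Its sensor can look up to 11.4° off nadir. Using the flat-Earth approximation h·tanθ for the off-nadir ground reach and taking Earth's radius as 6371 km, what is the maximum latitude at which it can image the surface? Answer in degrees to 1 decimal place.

Retrograde orbit: the ground track reaches ±(180° − i) = ±(180 − 125.9) = ±54.1°.
Sensor half-swath on the ground ≈ 1040·tan(11.4°) = 210 km = 1.89° of latitude.
Maximum observable latitude ≈ 54.1 + 1.89 = 56.0°.

56.0°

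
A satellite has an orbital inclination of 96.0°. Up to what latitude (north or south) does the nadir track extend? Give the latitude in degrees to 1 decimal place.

84.0°

Retrograde orbit: the ground track reaches ±(180° − i) = ±(180 − 96.0) = ±84.0°.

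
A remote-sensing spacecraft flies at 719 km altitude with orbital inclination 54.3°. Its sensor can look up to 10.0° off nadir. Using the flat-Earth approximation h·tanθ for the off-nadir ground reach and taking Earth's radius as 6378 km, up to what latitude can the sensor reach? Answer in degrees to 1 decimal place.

55.4°

For a prograde orbit the ground track reaches latitude ±i = ±54.3°.
Sensor half-swath on the ground ≈ 719·tan(10.0°) = 127 km = 1.14° of latitude.
Maximum observable latitude ≈ 54.3 + 1.14 = 55.4°.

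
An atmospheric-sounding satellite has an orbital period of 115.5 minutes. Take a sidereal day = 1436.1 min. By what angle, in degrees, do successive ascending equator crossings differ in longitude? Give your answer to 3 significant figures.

T = 115.5 min = 6930.0 s.
During one orbit Earth rotates (6930.0 / 86166) × 360° = 28.95°.

29.0°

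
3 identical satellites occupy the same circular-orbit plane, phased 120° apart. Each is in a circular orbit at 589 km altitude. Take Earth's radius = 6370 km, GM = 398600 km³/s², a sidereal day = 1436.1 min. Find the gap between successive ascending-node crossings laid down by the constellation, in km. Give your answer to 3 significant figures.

895 km

Semi-major axis a = 6370 + 589 = 6959 km. Period T = 2π√(a³/μ) = 2π√(6959³/398600) = 5777.4 s = 96.29 min.
Single-satellite node shift = (5777.4/86166) × 360° = 24.14°.
With 3 satellites evenly phased, successive equator crossings are 24.14/3 = 8.046° apart.
That is 8.046 × 111.2 = 895 km at the equator.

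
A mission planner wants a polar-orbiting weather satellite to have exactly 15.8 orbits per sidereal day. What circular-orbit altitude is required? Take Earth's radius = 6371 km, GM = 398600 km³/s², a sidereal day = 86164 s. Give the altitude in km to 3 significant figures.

Required period T = 86164 / 15.8 = 5453.4 s.
From T = 2π√(a³/μ): a = (μ T²/4π²)^(1/3) = (398600 × 5453.4² / 4π²)^(1/3) = 6696 km.
Altitude h = a − R = 6696 − 6371 = 325 km.

325 km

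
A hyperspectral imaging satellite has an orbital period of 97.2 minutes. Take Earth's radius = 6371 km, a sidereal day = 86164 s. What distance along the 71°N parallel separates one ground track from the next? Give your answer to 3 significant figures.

T = 97.2 min = 5832.0 s.
Node shift per orbit = (5832.0/86164) × 360° = 24.37°.
Equatorial spacing = 24.37 × 111.2 km/° = 2709 km.
At 71° latitude, spacing = 2709 × cos(71°) = 882 km.

882 km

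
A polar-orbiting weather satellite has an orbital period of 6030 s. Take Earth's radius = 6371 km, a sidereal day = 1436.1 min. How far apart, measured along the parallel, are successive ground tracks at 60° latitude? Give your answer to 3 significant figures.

1400 km

Node shift per orbit = (6030.0/86166) × 360° = 25.19°.
Equatorial spacing = 25.19 × 111.2 km/° = 2801 km.
At 60° latitude, spacing = 2801 × cos(60°) = 1401 km.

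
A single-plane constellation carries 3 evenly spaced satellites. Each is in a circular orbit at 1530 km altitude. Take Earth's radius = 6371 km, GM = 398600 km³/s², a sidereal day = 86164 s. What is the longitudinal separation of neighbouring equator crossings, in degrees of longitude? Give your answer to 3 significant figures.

9.73°

Semi-major axis a = 6371 + 1530 = 7901 km. Period T = 2π√(a³/μ) = 2π√(7901³/398600) = 6989.3 s = 116.49 min.
Single-satellite node shift = (6989.3/86164) × 360° = 29.20°.
With 3 satellites evenly phased, successive equator crossings are 29.20/3 = 9.734° apart.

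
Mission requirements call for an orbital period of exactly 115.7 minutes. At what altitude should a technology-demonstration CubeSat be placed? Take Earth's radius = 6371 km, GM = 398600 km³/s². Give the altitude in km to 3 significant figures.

T = 115.7 min = 6942.0 s.
From T = 2π√(a³/μ): a = (μ T²/4π²)^(1/3) = (398600 × 6942.0² / 4π²)^(1/3) = 7865 km.
Altitude h = a − R = 7865 − 6371 = 1494 km.

1490 km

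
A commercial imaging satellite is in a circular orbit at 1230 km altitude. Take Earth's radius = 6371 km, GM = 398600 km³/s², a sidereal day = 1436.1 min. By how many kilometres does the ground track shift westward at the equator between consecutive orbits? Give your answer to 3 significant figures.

3060 km

Semi-major axis a = 6371 + 1230 = 7601 km. Period T = 2π√(a³/μ) = 2π√(7601³/398600) = 6595.0 s = 109.92 min.
During one orbit Earth rotates (6595.0 / 86166) × 360° = 27.55°.
At the equator that is 27.55° × (2π·6371/360) km/° = 27.55 × 111.2 = 3064 km.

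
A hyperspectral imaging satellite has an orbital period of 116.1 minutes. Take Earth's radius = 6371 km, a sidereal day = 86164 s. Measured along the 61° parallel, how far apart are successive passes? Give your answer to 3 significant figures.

T = 116.1 min = 6966.0 s.
Node shift per orbit = (6966.0/86164) × 360° = 29.10°.
Equatorial spacing = 29.10 × 111.2 km/° = 3236 km.
At 61° latitude, spacing = 3236 × cos(61°) = 1569 km.

1570 km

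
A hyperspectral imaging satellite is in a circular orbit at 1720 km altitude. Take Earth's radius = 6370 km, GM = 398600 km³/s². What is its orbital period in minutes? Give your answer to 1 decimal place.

120.7 min

Semi-major axis a = 6370 + 1720 = 8090 km. Period T = 2π√(a³/μ) = 2π√(8090³/398600) = 7241.6 s = 120.69 min.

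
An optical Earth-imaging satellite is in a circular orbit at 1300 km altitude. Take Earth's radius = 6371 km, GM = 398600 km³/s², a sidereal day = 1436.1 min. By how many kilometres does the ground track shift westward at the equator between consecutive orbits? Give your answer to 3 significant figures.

3110 km

Semi-major axis a = 6371 + 1300 = 7671 km. Period T = 2π√(a³/μ) = 2π√(7671³/398600) = 6686.4 s = 111.44 min.
During one orbit Earth rotates (6686.4 / 86166) × 360° = 27.94°.
At the equator that is 27.94° × (2π·6371/360) km/° = 27.94 × 111.2 = 3106 km.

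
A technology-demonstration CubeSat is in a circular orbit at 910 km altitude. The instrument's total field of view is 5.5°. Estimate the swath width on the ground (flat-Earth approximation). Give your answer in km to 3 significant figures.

87.4 km

Half-angle = 5.5°/2 = 2.75°.
Swath width ≈ 2h·tan(θ/2) = 2 × 910 × tan(2.75°) = 87.4 km.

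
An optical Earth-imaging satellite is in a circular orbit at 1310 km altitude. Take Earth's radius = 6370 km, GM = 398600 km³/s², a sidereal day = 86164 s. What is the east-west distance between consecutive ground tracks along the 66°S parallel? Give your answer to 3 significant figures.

Semi-major axis a = 6370 + 1310 = 7680 km. Period T = 2π√(a³/μ) = 2π√(7680³/398600) = 6698.1 s = 111.64 min.
Node shift per orbit = (6698.1/86164) × 360° = 27.99°.
Equatorial spacing = 27.99 × 111.2 km/° = 3111 km.
At 66° latitude, spacing = 3111 × cos(66°) = 1265 km.

1270 km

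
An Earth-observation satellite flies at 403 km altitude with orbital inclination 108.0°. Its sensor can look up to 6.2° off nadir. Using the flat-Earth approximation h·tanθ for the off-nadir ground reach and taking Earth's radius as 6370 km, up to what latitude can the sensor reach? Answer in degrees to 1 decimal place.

72.4°

Retrograde orbit: the ground track reaches ±(180° − i) = ±(180 − 108.0) = ±72.0°.
Sensor half-swath on the ground ≈ 403·tan(6.2°) = 44 km = 0.39° of latitude.
Maximum observable latitude ≈ 72.0 + 0.39 = 72.4°.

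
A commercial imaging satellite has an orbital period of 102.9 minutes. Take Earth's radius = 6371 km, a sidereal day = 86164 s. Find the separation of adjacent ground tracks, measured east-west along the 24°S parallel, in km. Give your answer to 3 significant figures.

2620 km

T = 102.9 min = 6174.0 s.
Node shift per orbit = (6174.0/86164) × 360° = 25.80°.
Equatorial spacing = 25.80 × 111.2 km/° = 2868 km.
At 24° latitude, spacing = 2868 × cos(24°) = 2620 km.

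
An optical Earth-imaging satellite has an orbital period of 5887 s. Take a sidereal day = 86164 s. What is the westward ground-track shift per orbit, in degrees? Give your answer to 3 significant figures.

During one orbit Earth rotates (5887.0 / 86164) × 360° = 24.60°.

24.6°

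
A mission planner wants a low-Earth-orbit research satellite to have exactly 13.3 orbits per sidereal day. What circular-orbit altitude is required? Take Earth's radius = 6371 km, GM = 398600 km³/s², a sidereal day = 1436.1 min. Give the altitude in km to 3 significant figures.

Required period T = 86166 / 13.3 = 6478.6 s.
From T = 2π√(a³/μ): a = (μ T²/4π²)^(1/3) = (398600 × 6478.6² / 4π²)^(1/3) = 7511 km.
Altitude h = a − R = 7511 − 6371 = 1140 km.

1140 km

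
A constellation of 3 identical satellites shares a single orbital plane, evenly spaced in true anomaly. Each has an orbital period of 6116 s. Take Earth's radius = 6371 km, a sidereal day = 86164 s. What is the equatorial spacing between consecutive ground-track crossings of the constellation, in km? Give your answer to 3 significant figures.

947 km

Single-satellite node shift = (6116.0/86164) × 360° = 25.55°.
With 3 satellites evenly phased, successive equator crossings are 25.55/3 = 8.518° apart.
That is 8.518 × 111.2 = 947 km at the equator.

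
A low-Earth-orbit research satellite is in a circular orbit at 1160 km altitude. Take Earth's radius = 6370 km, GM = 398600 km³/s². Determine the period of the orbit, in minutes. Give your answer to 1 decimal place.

Semi-major axis a = 6370 + 1160 = 7530 km. Period T = 2π√(a³/μ) = 2π√(7530³/398600) = 6502.8 s = 108.38 min.

108.4 min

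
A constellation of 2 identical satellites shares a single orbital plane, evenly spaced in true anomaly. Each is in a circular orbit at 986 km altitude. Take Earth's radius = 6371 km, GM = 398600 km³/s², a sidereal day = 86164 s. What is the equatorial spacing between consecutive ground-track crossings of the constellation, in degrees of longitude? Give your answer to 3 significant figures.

13.1°

Semi-major axis a = 6371 + 986 = 7357 km. Period T = 2π√(a³/μ) = 2π√(7357³/398600) = 6280.0 s = 104.67 min.
Single-satellite node shift = (6280.0/86164) × 360° = 26.24°.
With 2 satellites evenly phased, successive equator crossings are 26.24/2 = 13.119° apart.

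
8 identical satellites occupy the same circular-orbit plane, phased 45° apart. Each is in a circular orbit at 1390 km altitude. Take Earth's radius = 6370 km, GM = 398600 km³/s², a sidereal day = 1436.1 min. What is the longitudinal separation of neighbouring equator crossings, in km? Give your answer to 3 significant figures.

Semi-major axis a = 6370 + 1390 = 7760 km. Period T = 2π√(a³/μ) = 2π√(7760³/398600) = 6803.1 s = 113.38 min.
Single-satellite node shift = (6803.1/86166) × 360° = 28.42°.
With 8 satellites evenly phased, successive equator crossings are 28.42/8 = 3.553° apart.
That is 3.553 × 111.2 = 395 km at the equator.

395 km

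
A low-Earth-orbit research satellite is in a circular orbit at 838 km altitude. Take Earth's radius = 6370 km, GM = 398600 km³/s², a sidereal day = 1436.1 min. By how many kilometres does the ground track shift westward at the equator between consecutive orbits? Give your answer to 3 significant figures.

Semi-major axis a = 6370 + 838 = 7208 km. Period T = 2π√(a³/μ) = 2π√(7208³/398600) = 6090.2 s = 101.50 min.
During one orbit Earth rotates (6090.2 / 86166) × 360° = 25.44°.
At the equator that is 25.44° × (2π·6370/360) km/° = 25.44 × 111.2 = 2829 km.

2830 km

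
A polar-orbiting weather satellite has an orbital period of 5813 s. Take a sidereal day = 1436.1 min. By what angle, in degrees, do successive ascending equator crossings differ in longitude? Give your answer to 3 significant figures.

24.3°

During one orbit Earth rotates (5813.0 / 86166) × 360° = 24.29°.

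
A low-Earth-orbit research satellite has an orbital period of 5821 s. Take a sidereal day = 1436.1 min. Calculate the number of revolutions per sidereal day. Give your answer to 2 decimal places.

14.80

Orbits per sidereal day = 86166 / 5821.0 = 14.803.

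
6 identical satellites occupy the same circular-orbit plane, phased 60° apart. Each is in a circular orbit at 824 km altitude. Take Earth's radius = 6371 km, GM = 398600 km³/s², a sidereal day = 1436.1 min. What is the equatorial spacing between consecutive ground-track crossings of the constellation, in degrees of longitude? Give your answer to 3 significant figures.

4.23°

Semi-major axis a = 6371 + 824 = 7195 km. Period T = 2π√(a³/μ) = 2π√(7195³/398600) = 6073.8 s = 101.23 min.
Single-satellite node shift = (6073.8/86166) × 360° = 25.38°.
With 6 satellites evenly phased, successive equator crossings are 25.38/6 = 4.229° apart.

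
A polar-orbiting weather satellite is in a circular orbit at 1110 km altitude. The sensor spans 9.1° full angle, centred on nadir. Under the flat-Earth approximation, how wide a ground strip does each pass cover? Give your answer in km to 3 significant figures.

177 km

Half-angle = 9.1°/2 = 4.55°.
Swath width ≈ 2h·tan(θ/2) = 2 × 1110 × tan(4.55°) = 176.7 km.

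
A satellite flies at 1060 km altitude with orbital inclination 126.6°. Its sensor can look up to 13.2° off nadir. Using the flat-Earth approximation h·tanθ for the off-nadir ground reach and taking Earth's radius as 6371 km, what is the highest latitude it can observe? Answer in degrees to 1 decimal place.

Retrograde orbit: the ground track reaches ±(180° − i) = ±(180 − 126.6) = ±53.4°.
Sensor half-swath on the ground ≈ 1060·tan(13.2°) = 249 km = 2.24° of latitude.
Maximum observable latitude ≈ 53.4 + 2.24 = 55.6°.

55.6°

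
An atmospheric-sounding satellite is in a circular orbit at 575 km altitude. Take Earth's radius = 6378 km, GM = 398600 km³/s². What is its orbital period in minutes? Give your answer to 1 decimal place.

96.2 min

Semi-major axis a = 6378 + 575 = 6953 km. Period T = 2π√(a³/μ) = 2π√(6953³/398600) = 5769.9 s = 96.17 min.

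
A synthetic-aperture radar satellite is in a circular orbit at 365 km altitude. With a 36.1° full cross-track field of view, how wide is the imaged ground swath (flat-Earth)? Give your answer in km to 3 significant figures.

238 km

Half-angle = 36.1°/2 = 18.05°.
Swath width ≈ 2h·tan(θ/2) = 2 × 365 × tan(18.05°) = 237.9 km.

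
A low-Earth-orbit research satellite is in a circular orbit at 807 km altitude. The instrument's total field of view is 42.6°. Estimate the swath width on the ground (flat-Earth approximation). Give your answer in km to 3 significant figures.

629 km

Half-angle = 42.6°/2 = 21.3°.
Swath width ≈ 2h·tan(θ/2) = 2 × 807 × tan(21.3°) = 629.3 km.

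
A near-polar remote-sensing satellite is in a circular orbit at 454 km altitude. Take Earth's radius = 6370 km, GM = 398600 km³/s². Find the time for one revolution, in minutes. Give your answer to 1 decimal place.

93.5 min

Semi-major axis a = 6370 + 454 = 6824 km. Period T = 2π√(a³/μ) = 2π√(6824³/398600) = 5610.1 s = 93.50 min.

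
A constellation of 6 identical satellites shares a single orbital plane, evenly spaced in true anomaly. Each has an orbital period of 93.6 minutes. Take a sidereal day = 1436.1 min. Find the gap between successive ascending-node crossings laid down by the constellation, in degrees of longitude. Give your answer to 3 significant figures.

T = 93.6 min = 5616.0 s.
Single-satellite node shift = (5616.0/86166) × 360° = 23.46°.
With 6 satellites evenly phased, successive equator crossings are 23.46/6 = 3.911° apart.

3.91°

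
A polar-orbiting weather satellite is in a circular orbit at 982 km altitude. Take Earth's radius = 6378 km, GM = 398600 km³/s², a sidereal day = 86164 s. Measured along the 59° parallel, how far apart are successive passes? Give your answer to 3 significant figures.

1510 km

Semi-major axis a = 6378 + 982 = 7360 km. Period T = 2π√(a³/μ) = 2π√(7360³/398600) = 6283.9 s = 104.73 min.
Node shift per orbit = (6283.9/86164) × 360° = 26.25°.
Equatorial spacing = 26.25 × 111.3 km/° = 2923 km.
At 59° latitude, spacing = 2923 × cos(59°) = 1505 km.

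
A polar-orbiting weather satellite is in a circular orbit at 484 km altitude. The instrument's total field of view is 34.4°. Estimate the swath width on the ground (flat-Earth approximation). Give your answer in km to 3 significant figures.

Half-angle = 34.4°/2 = 17.2°.
Swath width ≈ 2h·tan(θ/2) = 2 × 484 × tan(17.2°) = 299.6 km.

300 km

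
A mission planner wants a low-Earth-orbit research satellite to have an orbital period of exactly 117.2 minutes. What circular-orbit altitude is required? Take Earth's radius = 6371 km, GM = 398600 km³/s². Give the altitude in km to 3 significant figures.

1560 km

T = 117.2 min = 7032.0 s.
From T = 2π√(a³/μ): a = (μ T²/4π²)^(1/3) = (398600 × 7032.0² / 4π²)^(1/3) = 7933 km.
Altitude h = a − R = 7933 − 6371 = 1562 km.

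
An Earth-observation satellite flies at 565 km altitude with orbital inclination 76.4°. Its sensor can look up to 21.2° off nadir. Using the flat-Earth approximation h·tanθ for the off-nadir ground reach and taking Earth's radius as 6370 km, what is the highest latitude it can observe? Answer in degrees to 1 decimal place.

For a prograde orbit the ground track reaches latitude ±i = ±76.4°.
Sensor half-swath on the ground ≈ 565·tan(21.2°) = 219 km = 1.97° of latitude.
Maximum observable latitude ≈ 76.4 + 1.97 = 78.4°.

78.4°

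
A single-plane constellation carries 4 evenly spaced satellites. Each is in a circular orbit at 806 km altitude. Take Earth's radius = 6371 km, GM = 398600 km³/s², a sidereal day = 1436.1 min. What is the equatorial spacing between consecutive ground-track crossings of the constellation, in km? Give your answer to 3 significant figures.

Semi-major axis a = 6371 + 806 = 7177 km. Period T = 2π√(a³/μ) = 2π√(7177³/398600) = 6051.0 s = 100.85 min.
Single-satellite node shift = (6051.0/86166) × 360° = 25.28°.
With 4 satellites evenly phased, successive equator crossings are 25.28/4 = 6.320° apart.
That is 6.320 × 111.2 = 703 km at the equator.

703 km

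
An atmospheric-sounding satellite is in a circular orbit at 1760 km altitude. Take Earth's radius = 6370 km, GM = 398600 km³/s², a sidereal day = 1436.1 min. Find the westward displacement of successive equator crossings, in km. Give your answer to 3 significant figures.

Semi-major axis a = 6370 + 1760 = 8130 km. Period T = 2π√(a³/μ) = 2π√(8130³/398600) = 7295.4 s = 121.59 min.
During one orbit Earth rotates (7295.4 / 86166) × 360° = 30.48°.
At the equator that is 30.48° × (2π·6370/360) km/° = 30.48 × 111.2 = 3389 km.

3390 km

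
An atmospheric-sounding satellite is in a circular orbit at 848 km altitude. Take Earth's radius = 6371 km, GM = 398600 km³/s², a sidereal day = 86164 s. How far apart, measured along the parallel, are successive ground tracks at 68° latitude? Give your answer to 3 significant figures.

1060 km

Semi-major axis a = 6371 + 848 = 7219 km. Period T = 2π√(a³/μ) = 2π√(7219³/398600) = 6104.2 s = 101.74 min.
Node shift per orbit = (6104.2/86164) × 360° = 25.50°.
Equatorial spacing = 25.50 × 111.2 km/° = 2836 km.
At 68° latitude, spacing = 2836 × cos(68°) = 1062 km.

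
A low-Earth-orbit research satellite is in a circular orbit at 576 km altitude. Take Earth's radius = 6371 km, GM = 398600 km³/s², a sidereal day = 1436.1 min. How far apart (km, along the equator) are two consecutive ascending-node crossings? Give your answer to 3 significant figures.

Semi-major axis a = 6371 + 576 = 6947 km. Period T = 2π√(a³/μ) = 2π√(6947³/398600) = 5762.4 s = 96.04 min.
During one orbit Earth rotates (5762.4 / 86166) × 360° = 24.08°.
At the equator that is 24.08° × (2π·6371/360) km/° = 24.08 × 111.2 = 2677 km.

2680 km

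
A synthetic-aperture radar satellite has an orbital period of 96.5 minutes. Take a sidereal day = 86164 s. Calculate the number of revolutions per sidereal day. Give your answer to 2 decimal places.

T = 96.5 min = 5790.0 s.
Orbits per sidereal day = 86164 / 5790.0 = 14.882.

14.88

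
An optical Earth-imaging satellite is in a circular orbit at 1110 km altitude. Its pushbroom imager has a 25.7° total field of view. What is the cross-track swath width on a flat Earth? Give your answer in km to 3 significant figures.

Half-angle = 25.7°/2 = 12.85°.
Swath width ≈ 2h·tan(θ/2) = 2 × 1110 × tan(12.85°) = 506.4 km.

506 km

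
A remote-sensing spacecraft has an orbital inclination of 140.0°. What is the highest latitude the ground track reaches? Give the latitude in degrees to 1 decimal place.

Retrograde orbit: the ground track reaches ±(180° − i) = ±(180 − 140.0) = ±40.0°.

40.0°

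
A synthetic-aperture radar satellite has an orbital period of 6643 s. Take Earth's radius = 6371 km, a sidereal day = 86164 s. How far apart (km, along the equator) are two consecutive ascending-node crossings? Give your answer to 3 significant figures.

During one orbit Earth rotates (6643.0 / 86164) × 360° = 27.75°.
At the equator that is 27.75° × (2π·6371/360) km/° = 27.75 × 111.2 = 3086 km.

3090 km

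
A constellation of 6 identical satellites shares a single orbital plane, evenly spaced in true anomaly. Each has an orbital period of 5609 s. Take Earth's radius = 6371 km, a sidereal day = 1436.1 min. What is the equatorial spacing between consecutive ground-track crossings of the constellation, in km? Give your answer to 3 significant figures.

Single-satellite node shift = (5609.0/86166) × 360° = 23.43°.
With 6 satellites evenly phased, successive equator crossings are 23.43/6 = 3.906° apart.
That is 3.906 × 111.2 = 434 km at the equator.

434 km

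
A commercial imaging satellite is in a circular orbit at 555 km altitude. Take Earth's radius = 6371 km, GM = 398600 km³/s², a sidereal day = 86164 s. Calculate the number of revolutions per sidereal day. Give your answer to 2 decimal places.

Semi-major axis a = 6371 + 555 = 6926 km. Period T = 2π√(a³/μ) = 2π√(6926³/398600) = 5736.3 s = 95.61 min.
Orbits per sidereal day = 86164 / 5736.3 = 15.021.

15.02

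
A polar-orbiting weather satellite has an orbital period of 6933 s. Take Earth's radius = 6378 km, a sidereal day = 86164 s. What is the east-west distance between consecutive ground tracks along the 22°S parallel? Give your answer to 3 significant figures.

Node shift per orbit = (6933.0/86164) × 360° = 28.97°.
Equatorial spacing = 28.97 × 111.3 km/° = 3224 km.
At 22° latitude, spacing = 3224 × cos(22°) = 2990 km.

2990 km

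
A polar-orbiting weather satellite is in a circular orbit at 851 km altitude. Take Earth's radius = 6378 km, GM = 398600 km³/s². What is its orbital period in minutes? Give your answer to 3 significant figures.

Semi-major axis a = 6378 + 851 = 7229 km. Period T = 2π√(a³/μ) = 2π√(7229³/398600) = 6116.9 s = 101.95 min.

102 min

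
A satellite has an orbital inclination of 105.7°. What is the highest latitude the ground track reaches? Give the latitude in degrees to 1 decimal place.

Retrograde orbit: the ground track reaches ±(180° − i) = ±(180 − 105.7) = ±74.3°.

74.3°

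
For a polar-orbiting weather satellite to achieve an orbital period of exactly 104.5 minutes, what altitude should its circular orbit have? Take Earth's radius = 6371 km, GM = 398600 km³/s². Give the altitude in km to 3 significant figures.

T = 104.5 min = 6270.0 s.
From T = 2π√(a³/μ): a = (μ T²/4π²)^(1/3) = (398600 × 6270.0² / 4π²)^(1/3) = 7349 km.
Altitude h = a − R = 7349 − 6371 = 978 km.

978 km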